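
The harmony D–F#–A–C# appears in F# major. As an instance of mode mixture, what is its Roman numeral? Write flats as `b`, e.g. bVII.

bVImaj7

In F# major scale degree 6 is D#; D is its lowered form, from F# minor. Diatonically F# major has D#m (vi) on that degree; D–F#–A–C# is instead the major-seventh chord native to F# minor, so it takes the label bVImaj7.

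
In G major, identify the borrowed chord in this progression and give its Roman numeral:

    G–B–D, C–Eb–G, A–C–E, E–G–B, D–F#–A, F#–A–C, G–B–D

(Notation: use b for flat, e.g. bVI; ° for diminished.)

iv

G major has the diatonic set G, Am, Bm, C, D, Em, F#dim. G–B–D = G, A–C–E = Am, E–G–B = Em, D–F#–A = D and F#–A–C = F#dim all belong to that set. But C–Eb–G is foreign: the diatonic IV on degree 4 is C, whereas Cm comes from G minor. It is labeled iv.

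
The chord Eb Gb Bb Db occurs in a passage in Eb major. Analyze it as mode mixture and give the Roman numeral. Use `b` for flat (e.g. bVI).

Eb is scale degree 1 in Eb major. Eb–Gb–Bb–Db is a minor-seventh chord — the form found in Eb minor, not the diatonic I (Eb). Borrowed into Eb major it is written i7.

i7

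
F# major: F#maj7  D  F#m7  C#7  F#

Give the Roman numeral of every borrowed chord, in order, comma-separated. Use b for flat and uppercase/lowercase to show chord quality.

bVI, i7

In F# major the diatonic chords are F#, G#m, A#m, B, C#, D#m, E#dim. Of the given chords, F#maj7, C#7 and F# are diatonic. D (D–F#–A) is not: scale degree 6 in F# major carries D#m (vi). In F# minor the chord on that degree is D, so here it functions as bVI, borrowed from the parallel minor. F#m7 (F#–A–C#–E) is not: scale degree 1 in F# major carries F# (I). In F# minor the chord on that degree is F#m7, so here it functions as i7, borrowed from the parallel minor.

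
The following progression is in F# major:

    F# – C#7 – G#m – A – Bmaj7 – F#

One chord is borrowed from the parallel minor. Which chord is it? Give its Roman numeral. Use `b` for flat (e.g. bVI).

F# major has the diatonic set F#, G#m, A#m, B, C#, D#m, E#dim. Of the given chords, F#, C#7, G#m and Bmaj7 are diatonic. A (A–C#–E) doesn't fit — on degree 3 F# major would have A#m (iii). A is the degree-3 chord of F# minor, so it is the borrowed bIII.

bIII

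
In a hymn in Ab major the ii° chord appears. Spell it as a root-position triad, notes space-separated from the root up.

ii° is built on scale degree 2, which is Bb in both Ab major and its parallel. In Ab minor the chord on Bb is Bb–Db–Fb.

Bb Db Fb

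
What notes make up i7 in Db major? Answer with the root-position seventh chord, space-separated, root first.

Db Fb Ab Cb

i7 is built on scale degree 1, which is Db in both Db major and its parallel. Stacking thirds in Db minor on Db gives Db–Fb–Ab–Cb.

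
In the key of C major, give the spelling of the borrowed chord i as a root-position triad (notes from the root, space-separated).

The root, C, is scale degree 1 — the same note in C major and C minor; only the chord quality changes. Stacking thirds in C minor on C gives C–Eb–G.

C Eb G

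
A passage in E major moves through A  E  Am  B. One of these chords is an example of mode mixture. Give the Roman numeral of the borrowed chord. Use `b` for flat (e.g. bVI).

The diatonic triads in E major are E, F#m, G#m, A, B, C#m, D#dim. A, E and B are all diatonic. Am (A–C–E) is not: scale degree 4 in E major carries A (IV). In E minor the chord on that degree is Am, so here it functions as iv, borrowed from the parallel minor.

iv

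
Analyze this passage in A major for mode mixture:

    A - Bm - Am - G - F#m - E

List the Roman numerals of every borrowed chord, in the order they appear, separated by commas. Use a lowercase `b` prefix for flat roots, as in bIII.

i, bVII

The diatonic triads in A major are A, Bm, C#m, D, E, F#m, G#dim. A, Bm, F#m and E are all diatonic. Am (A–C–E) doesn't fit — on degree 1 A major would have A (I). Am is the degree-1 chord of A minor, so it is the borrowed i. G (G–B–D) is not: scale degree 7 in A major carries G#dim (vii°). In A minor the chord on that degree is G, so here it functions as bVII, borrowed from the parallel minor.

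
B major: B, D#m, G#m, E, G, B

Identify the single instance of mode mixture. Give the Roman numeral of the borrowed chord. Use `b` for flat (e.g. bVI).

bVI

In B major the diatonic chords are B, C#m, D#m, E, F#, G#m, A#dim. B, D#m, G#m and E are all diatonic. G (G–B–D) doesn't fit — on degree 6 B major would have G#m (vi). G is the degree-6 chord of B minor, so it is the borrowed bVI.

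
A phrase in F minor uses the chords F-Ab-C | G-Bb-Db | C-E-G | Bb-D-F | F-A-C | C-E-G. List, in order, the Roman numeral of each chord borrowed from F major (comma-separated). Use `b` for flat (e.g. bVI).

IV, I

The diatonic triads in F minor (with V from harmonic minor) are Fm, Gdim, Ab, Bbm, C, Db, Eb. Of the given chords, F–Ab–C = Fm, G–Bb–Db = Gdim and C–E–G = C are diatonic. Bb–D–F is not: scale degree 4 in F minor carries Bbm (iv). In F major the chord on that degree is Bb, so here it functions as IV, borrowed from the parallel major. F–A–C is not: scale degree 1 in F minor carries Fm (i). In F major the chord on that degree is F, so here it functions as I, borrowed from the parallel major.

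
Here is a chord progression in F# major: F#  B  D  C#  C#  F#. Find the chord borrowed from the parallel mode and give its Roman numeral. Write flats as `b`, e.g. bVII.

bVI

The diatonic triads in F# major are F#, G#m, A#m, B, C#, D#m, E#dim. F#, B and C# are all diatonic. But D (D–F#–A) is foreign: the diatonic vi on degree 6 is D#m, whereas D comes from F# minor. It is labeled bVI.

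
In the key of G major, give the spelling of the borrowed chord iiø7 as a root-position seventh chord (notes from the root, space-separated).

A C Eb G

The root, A, is scale degree 2 — the same note in G major and G minor; only the chord quality changes. In G minor the chord on A is A–C–Eb–G.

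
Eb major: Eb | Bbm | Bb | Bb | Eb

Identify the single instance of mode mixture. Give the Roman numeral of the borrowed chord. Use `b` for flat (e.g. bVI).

Eb major has the diatonic set Eb, Fm, Gm, Ab, Bb, Cm, Ddim. Of the given chords, Eb and Bb are diatonic. Bbm (Bb–Db–F) doesn't fit — on degree 5 Eb major would have Bb (V). Bbm is the degree-5 chord of Eb minor, so it is the borrowed v.

v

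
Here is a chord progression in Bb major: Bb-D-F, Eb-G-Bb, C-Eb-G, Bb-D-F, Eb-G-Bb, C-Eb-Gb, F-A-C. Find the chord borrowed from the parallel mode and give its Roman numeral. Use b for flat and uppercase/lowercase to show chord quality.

Bb major has the diatonic set Bb, Cm, Dm, Eb, F, Gm, Adim. Bb–D–F = Bb, Eb–G–Bb = Eb, C–Eb–G = Cm and F–A–C = F all belong to that set. But C–Eb–Gb is foreign: the diatonic ii on degree 2 is Cm, whereas Cdim comes from Bb minor. It is labeled ii°.

ii°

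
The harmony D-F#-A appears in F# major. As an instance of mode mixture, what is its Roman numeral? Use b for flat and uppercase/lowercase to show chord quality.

bVI

In F# major scale degree 6 is D#; D is its lowered form, from F# minor. The diatonic chord on degree 6 would be D#m (vi), but D–F#–A is the major chord from F# minor. As a borrowed chord it is labeled bVI.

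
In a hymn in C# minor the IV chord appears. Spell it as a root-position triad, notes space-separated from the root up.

F# A# C#

The root, F#, is scale degree 4 — the same note in C# minor and C# major; only the chord quality changes. Building the major chord from the parallel major on F#: F#–A#–C#.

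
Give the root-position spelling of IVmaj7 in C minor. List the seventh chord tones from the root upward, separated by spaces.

IVmaj7 is built on scale degree 4, which is F in both C minor and its parallel. Building the major-seventh chord from the parallel major on F: F–A–C–E.

F A C E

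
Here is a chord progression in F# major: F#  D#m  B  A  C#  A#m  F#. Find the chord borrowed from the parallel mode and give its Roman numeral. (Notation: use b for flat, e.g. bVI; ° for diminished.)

bIII

F# major has the diatonic set F#, G#m, A#m, B, C#, D#m, E#dim. F#, D#m, B, C# and A#m all belong to that set. But A (A–C#–E) is foreign: the diatonic iii on degree 3 is A#m, whereas A comes from F# minor. It is labeled bIII.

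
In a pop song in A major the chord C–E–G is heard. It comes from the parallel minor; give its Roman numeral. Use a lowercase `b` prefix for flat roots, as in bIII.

bIII

C is the lowered form of scale degree 3 in A major (the diatonic degree 3 is C#). C–E–G is a major chord — the form found in A minor, not the diatonic iii (C#m). Borrowed into A major it is written bIII.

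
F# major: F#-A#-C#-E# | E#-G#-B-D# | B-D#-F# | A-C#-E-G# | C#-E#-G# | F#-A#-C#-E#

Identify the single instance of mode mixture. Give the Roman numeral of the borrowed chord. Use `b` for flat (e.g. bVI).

F# major has the diatonic set F#, G#m, A#m, B, C#, D#m, E#dim. F#–A#–C#–E# = F#maj7, E#–G#–B–D# = E#m7b5, B–D#–F# = B and C#–E#–G# = C# all belong to that set. A–C#–E–G# doesn't fit — on degree 3 F# major would have A#m (iii). Amaj7 is the degree-3 chord of F# minor, so it is the borrowed bIIImaj7.

bIIImaj7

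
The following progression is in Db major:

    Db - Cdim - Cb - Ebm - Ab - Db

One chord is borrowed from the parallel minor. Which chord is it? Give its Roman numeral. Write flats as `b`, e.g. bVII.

bVII

The diatonic triads in Db major are Db, Ebm, Fm, Gb, Ab, Bbm, Cdim. Db, Cdim, Ebm and Ab are all diatonic. Cb (Cb–Eb–Gb) is not: scale degree 7 in Db major carries Cdim (vii°). In Db minor the chord on that degree is Cb, so here it functions as bVII, borrowed from the parallel minor.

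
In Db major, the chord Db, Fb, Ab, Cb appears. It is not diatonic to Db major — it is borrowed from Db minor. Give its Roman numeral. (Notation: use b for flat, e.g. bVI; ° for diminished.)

i7

Db is scale degree 1 in Db major. The diatonic chord on degree 1 would be Db (I), but Db–Fb–Ab–Cb is the minor-seventh chord from Db minor. As a borrowed chord it is labeled i7.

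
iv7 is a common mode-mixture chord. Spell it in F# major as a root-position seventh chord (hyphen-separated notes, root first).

B-D-F#-A

iv7 is built on scale degree 4, which is B in both F# major and its parallel. Building the minor-seventh chord from the parallel minor on B: B–D–F#–A.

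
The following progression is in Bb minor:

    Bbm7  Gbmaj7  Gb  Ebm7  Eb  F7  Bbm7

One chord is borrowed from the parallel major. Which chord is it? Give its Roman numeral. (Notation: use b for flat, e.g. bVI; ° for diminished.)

IV

In Bb minor (with V from harmonic minor) the diatonic chords are Bbm, Cdim, Db, Ebm, F, Gb, Ab. Of the given chords, Bbm7, Gbmaj7, Gb, Ebm7 and F7 are diatonic. Eb (Eb–G–Bb) is not: scale degree 4 in Bb minor carries Ebm (iv). In Bb major the chord on that degree is Eb, so here it functions as IV, borrowed from the parallel major.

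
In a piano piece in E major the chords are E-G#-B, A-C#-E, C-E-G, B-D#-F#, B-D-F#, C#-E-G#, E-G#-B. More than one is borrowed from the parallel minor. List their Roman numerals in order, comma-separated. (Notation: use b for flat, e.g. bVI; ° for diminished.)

E major has the diatonic set E, F#m, G#m, A, B, C#m, D#dim. Of the given chords, E–G#–B = E, A–C#–E = A, B–D#–F# = B and C#–E–G# = C#m are diatonic. C–E–G is not: scale degree 6 in E major carries C#m (vi). In E minor the chord on that degree is C, so here it functions as bVI, borrowed from the parallel minor. But B–D–F# is foreign: the diatonic V on degree 5 is B, whereas Bm comes from E minor. It is labeled v.

bVI, v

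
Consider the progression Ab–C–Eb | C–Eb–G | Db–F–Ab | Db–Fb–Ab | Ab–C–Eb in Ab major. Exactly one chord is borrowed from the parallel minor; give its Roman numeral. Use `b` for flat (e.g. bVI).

iv

In Ab major the diatonic chords are Ab, Bbm, Cm, Db, Eb, Fm, Gdim. Of the given chords, Ab–C–Eb = Ab, C–Eb–G = Cm and Db–F–Ab = Db are diatonic. Db–Fb–Ab doesn't fit — on degree 4 Ab major would have Db (IV). Dbm is the degree-4 chord of Ab minor, so it is the borrowed iv.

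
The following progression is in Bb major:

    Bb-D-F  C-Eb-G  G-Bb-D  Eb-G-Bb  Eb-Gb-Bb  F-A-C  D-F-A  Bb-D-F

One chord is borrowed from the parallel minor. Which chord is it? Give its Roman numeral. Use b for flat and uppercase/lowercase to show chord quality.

iv

In Bb major the diatonic chords are Bb, Cm, Dm, Eb, F, Gm, Adim. Of the given chords, Bb–D–F = Bb, C–Eb–G = Cm, G–Bb–D = Gm, Eb–G–Bb = Eb, F–A–C = F and D–F–A = Dm are diatonic. But Eb–Gb–Bb is foreign: the diatonic IV on degree 4 is Eb, whereas Ebm comes from Bb minor. It is labeled iv.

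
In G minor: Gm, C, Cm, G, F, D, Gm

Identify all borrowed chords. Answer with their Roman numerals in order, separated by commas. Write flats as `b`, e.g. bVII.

In G minor (with V from harmonic minor) the diatonic chords are Gm, Adim, Bb, Cm, D, Eb, F. Of the given chords, Gm, Cm, F and D are diatonic. C (C–E–G) is not: scale degree 4 in G minor carries Cm (iv). In G major the chord on that degree is C, so here it functions as IV, borrowed from the parallel major. G (G–B–D) is not: scale degree 1 in G minor carries Gm (i). In G major the chord on that degree is G, so here it functions as I, borrowed from the parallel major.

IV, I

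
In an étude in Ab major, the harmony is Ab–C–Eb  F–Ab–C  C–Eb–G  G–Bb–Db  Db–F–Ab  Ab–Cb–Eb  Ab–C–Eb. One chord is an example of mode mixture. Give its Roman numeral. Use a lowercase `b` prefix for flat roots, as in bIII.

The diatonic triads in Ab major are Ab, Bbm, Cm, Db, Eb, Fm, Gdim. Ab–C–Eb = Ab, F–Ab–C = Fm, C–Eb–G = Cm, G–Bb–Db = Gdim and Db–F–Ab = Db all belong to that set. Ab–Cb–Eb is not: scale degree 1 in Ab major carries Ab (I). In Ab minor the chord on that degree is Abm, so here it functions as i, borrowed from the parallel minor.

i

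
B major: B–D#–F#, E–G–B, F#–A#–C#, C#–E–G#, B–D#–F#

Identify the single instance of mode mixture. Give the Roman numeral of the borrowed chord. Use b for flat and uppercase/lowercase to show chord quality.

iv

B major has the diatonic set B, C#m, D#m, E, F#, G#m, A#dim. Of the given chords, B–D#–F# = B, F#–A#–C# = F# and C#–E–G# = C#m are diatonic. But E–G–B is foreign: the diatonic IV on degree 4 is E, whereas Em comes from B minor. It is labeled iv.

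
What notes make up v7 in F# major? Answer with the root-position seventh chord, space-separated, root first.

C# E G# B

v7 is built on scale degree 5, which is C# in both F# major and its parallel. In F# minor the chord on C# is C#–E–G#–B.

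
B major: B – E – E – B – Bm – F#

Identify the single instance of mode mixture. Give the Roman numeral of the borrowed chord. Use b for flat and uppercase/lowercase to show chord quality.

The diatonic triads in B major are B, C#m, D#m, E, F#, G#m, A#dim. Of the given chords, B, E and F# are diatonic. Bm (B–D–F#) doesn't fit — on degree 1 B major would have B (I). Bm is the degree-1 chord of B minor, so it is the borrowed i.

i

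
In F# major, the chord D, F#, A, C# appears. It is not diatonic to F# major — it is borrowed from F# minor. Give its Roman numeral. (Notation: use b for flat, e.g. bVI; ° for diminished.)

The root D is the lowered 6th scale degree — diatonically F# major has D# there. D–F#–A–C# is a major-seventh chord — the form found in F# minor, not the diatonic vi (D#m). Borrowed into F# major it is written bVImaj7.

bVImaj7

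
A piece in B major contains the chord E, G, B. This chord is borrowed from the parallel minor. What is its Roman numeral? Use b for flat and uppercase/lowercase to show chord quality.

iv

The root E is the diatonic 4th degree of B major; the borrowing shows in the chord quality. The diatonic chord on degree 4 would be E (IV), but E–G–B is the minor chord from B minor. As a borrowed chord it is labeled iv.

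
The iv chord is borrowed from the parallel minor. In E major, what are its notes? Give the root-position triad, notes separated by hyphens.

iv is built on scale degree 4, which is A in both E major and its parallel. Building the minor chord from the parallel minor on A: A–C–E.

A-C-E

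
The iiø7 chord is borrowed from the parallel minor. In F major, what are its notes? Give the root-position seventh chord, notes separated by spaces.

G Bb Db F

iiø7 is built on scale degree 2, which is G in both F major and its parallel. Stacking thirds in F minor on G gives G–Bb–Db–F.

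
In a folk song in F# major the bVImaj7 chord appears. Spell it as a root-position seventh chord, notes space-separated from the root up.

D F# A C#

The root of bVImaj7 is the lowered 6th degree: D# becomes D. Building the major-seventh chord from the parallel minor on D: D–F#–A–C#.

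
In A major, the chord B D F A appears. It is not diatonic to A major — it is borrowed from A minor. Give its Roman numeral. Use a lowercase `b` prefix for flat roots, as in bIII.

iiø7

B is scale degree 2 in A major. B–D–F–A is a half-diminished-seventh chord — the form found in A minor, not the diatonic ii (Bm). Borrowed into A major it is written iiø7.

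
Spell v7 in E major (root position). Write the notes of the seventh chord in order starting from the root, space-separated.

The root, B, is scale degree 5 — the same note in E major and E minor; only the chord quality changes. In E minor the chord on B is B–D–F#–A.

B D F# A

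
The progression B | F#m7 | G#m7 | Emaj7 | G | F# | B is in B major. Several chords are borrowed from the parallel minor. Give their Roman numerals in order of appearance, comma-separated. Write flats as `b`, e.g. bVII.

v7, bVI

The diatonic triads in B major are B, C#m, D#m, E, F#, G#m, A#dim. B, G#m7, Emaj7 and F# are all diatonic. But F#m7 (F#–A–C#–E) is foreign: the diatonic V on degree 5 is F#, whereas F#m7 comes from B minor. It is labeled v7. G (G–B–D) is not: scale degree 6 in B major carries G#m (vi). In B minor the chord on that degree is G, so here it functions as bVI, borrowed from the parallel minor.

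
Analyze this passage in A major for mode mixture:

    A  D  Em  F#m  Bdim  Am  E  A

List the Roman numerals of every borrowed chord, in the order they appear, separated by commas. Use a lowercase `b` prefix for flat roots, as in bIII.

In A major the diatonic chords are A, Bm, C#m, D, E, F#m, G#dim. A, D, F#m and E all belong to that set. Em (E–G–B) doesn't fit — on degree 5 A major would have E (V). Em is the degree-5 chord of A minor, so it is the borrowed v. Bdim (B–D–F) doesn't fit — on degree 2 A major would have Bm (ii). Bdim is the degree-2 chord of A minor, so it is the borrowed ii°. Am (A–C–E) doesn't fit — on degree 1 A major would have A (I). Am is the degree-1 chord of A minor, so it is the borrowed i.

v, ii°, i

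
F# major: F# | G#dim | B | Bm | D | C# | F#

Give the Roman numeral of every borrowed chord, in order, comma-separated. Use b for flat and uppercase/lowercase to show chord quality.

ii°, iv, bVI

The diatonic triads in F# major are F#, G#m, A#m, B, C#, D#m, E#dim. F#, B and C# all belong to that set. G#dim (G#–B–D) doesn't fit — on degree 2 F# major would have G#m (ii). G#dim is the degree-2 chord of F# minor, so it is the borrowed ii°. Bm (B–D–F#) doesn't fit — on degree 4 F# major would have B (IV). Bm is the degree-4 chord of F# minor, so it is the borrowed iv. D (D–F#–A) is not: scale degree 6 in F# major carries D#m (vi). In F# minor the chord on that degree is D, so here it functions as bVI, borrowed from the parallel minor.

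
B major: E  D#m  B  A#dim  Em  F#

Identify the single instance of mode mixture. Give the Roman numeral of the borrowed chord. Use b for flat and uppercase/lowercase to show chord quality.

B major has the diatonic set B, C#m, D#m, E, F#, G#m, A#dim. Of the given chords, E, D#m, B, A#dim and F# are diatonic. Em (E–G–B) doesn't fit — on degree 4 B major would have E (IV). Em is the degree-4 chord of B minor, so it is the borrowed iv.

iv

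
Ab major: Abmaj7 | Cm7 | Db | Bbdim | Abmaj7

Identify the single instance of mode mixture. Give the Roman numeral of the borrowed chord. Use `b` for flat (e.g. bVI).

ii°

The diatonic triads in Ab major are Ab, Bbm, Cm, Db, Eb, Fm, Gdim. Abmaj7, Cm7 and Db all belong to that set. Bbdim (Bb–Db–Fb) is not: scale degree 2 in Ab major carries Bbm (ii). In Ab minor the chord on that degree is Bbdim, so here it functions as ii°, borrowed from the parallel minor.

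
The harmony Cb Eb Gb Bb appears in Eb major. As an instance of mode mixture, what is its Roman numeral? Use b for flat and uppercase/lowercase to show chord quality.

bVImaj7

Cb is the lowered form of scale degree 6 in Eb major (the diatonic degree 6 is C). Cb–Eb–Gb–Bb is a major-seventh chord — the form found in Eb minor, not the diatonic vi (Cm). Borrowed into Eb major it is written bVImaj7.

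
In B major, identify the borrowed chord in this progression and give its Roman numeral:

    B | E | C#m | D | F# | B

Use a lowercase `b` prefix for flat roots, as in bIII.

bIII

The diatonic triads in B major are B, C#m, D#m, E, F#, G#m, A#dim. Of the given chords, B, E, C#m and F# are diatonic. D (D–F#–A) doesn't fit — on degree 3 B major would have D#m (iii). D is the degree-3 chord of B minor, so it is the borrowed bIII.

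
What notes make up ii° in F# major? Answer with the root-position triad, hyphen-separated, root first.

G#-B-D

The root, G#, is scale degree 2 — the same note in F# major and F# minor; only the chord quality changes. Building the diminished chord from the parallel minor on G#: G#–B–D.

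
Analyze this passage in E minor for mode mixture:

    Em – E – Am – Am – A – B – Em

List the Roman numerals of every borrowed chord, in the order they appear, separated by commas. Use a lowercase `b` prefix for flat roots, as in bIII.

I, IV

E minor has the diatonic set Em, F#dim, G, Am, B, C, D (with V from harmonic minor). Em, Am and B all belong to that set. But E (E–G#–B) is foreign: the diatonic i on degree 1 is Em, whereas E comes from E major. It is labeled I. A (A–C#–E) is not: scale degree 4 in E minor carries Am (iv). In E major the chord on that degree is A, so here it functions as IV, borrowed from the parallel major.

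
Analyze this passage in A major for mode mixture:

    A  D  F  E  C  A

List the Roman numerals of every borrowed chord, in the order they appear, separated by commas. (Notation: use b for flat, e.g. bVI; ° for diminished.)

bVI, bIII

The diatonic triads in A major are A, Bm, C#m, D, E, F#m, G#dim. A, D and E all belong to that set. But F (F–A–C) is foreign: the diatonic vi on degree 6 is F#m, whereas F comes from A minor. It is labeled bVI. But C (C–E–G) is foreign: the diatonic iii on degree 3 is C#m, whereas C comes from A minor. It is labeled bIII.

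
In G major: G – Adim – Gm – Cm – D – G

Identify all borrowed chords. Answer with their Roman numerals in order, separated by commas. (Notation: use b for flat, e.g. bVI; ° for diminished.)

ii°, i, iv

In G major the diatonic chords are G, Am, Bm, C, D, Em, F#dim. G and D are both diatonic. But Adim (A–C–Eb) is foreign: the diatonic ii on degree 2 is Am, whereas Adim comes from G minor. It is labeled ii°. Gm (G–Bb–D) is not: scale degree 1 in G major carries G (I). In G minor the chord on that degree is Gm, so here it functions as i, borrowed from the parallel minor. But Cm (C–Eb–G) is foreign: the diatonic IV on degree 4 is C, whereas Cm comes from G minor. It is labeled iv.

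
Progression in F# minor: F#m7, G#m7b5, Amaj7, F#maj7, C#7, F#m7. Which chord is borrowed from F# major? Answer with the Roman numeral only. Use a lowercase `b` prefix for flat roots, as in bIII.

Imaj7

The diatonic triads in F# minor (with V from harmonic minor) are F#m, G#dim, A, Bm, C#, D, E. F#m7, G#m7b5, Amaj7 and C#7 are all diatonic. F#maj7 (F#–A#–C#–E#) doesn't fit — on degree 1 F# minor would have F#m (i). F#maj7 is the degree-1 chord of F# major, so it is the borrowed Imaj7.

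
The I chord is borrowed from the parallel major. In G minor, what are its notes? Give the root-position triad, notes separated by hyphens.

The root, G, is scale degree 1 — the same note in G minor and G major; only the chord quality changes. In G major the chord on G is G–B–D.

G-B-D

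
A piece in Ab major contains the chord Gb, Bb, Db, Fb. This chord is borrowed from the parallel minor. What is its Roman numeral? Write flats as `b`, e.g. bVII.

bVII7

In Ab major scale degree 7 is G; Gb is its lowered form, from Ab minor. Diatonically Ab major has Gdim (vii°) on that degree; Gb–Bb–Db–Fb is instead the dominant-seventh chord native to Ab minor, so it takes the label bVII7.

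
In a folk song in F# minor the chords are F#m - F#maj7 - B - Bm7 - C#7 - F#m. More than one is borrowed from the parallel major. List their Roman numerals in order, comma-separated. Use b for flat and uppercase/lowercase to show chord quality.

Imaj7, IV

The diatonic triads in F# minor (with V from harmonic minor) are F#m, G#dim, A, Bm, C#, D, E. Of the given chords, F#m, Bm7 and C#7 are diatonic. But F#maj7 (F#–A#–C#–E#) is foreign: the diatonic i on degree 1 is F#m, whereas F#maj7 comes from F# major. It is labeled Imaj7. B (B–D#–F#) doesn't fit — on degree 4 F# minor would have Bm (iv). B is the degree-4 chord of F# major, so it is the borrowed IV.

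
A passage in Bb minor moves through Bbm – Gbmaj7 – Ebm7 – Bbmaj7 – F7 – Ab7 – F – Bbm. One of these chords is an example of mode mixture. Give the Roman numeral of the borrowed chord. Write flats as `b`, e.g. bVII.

Imaj7

Bb minor has the diatonic set Bbm, Cdim, Db, Ebm, F, Gb, Ab (with V from harmonic minor). Bbm, Gbmaj7, Ebm7, F7, Ab7 and F all belong to that set. Bbmaj7 (Bb–D–F–A) is not: scale degree 1 in Bb minor carries Bbm (i). In Bb major the chord on that degree is Bbmaj7, so here it functions as Imaj7, borrowed from the parallel major.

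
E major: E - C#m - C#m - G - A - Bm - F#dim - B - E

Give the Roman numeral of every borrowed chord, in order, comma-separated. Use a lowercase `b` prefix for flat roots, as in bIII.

The diatonic triads in E major are E, F#m, G#m, A, B, C#m, D#dim. E, C#m, A and B all belong to that set. G (G–B–D) is not: scale degree 3 in E major carries G#m (iii). In E minor the chord on that degree is G, so here it functions as bIII, borrowed from the parallel minor. Bm (B–D–F#) doesn't fit — on degree 5 E major would have B (V). Bm is the degree-5 chord of E minor, so it is the borrowed v. F#dim (F#–A–C) is not: scale degree 2 in E major carries F#m (ii). In E minor the chord on that degree is F#dim, so here it functions as ii°, borrowed from the parallel minor.

bIII, v, ii°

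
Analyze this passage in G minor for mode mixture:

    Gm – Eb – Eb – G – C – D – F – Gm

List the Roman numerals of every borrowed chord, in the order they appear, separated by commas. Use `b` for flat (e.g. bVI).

In G minor (with V from harmonic minor) the diatonic chords are Gm, Adim, Bb, Cm, D, Eb, F. Gm, Eb, D and F are all diatonic. G (G–B–D) is not: scale degree 1 in G minor carries Gm (i). In G major the chord on that degree is G, so here it functions as I, borrowed from the parallel major. C (C–E–G) doesn't fit — on degree 4 G minor would have Cm (iv). C is the degree-4 chord of G major, so it is the borrowed IV.

I, IV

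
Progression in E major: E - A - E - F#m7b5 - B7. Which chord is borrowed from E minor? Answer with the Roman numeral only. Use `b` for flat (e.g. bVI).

iiø7

E major has the diatonic set E, F#m, G#m, A, B, C#m, D#dim. E, A and B7 all belong to that set. F#m7b5 (F#–A–C–E) is not: scale degree 2 in E major carries F#m (ii). In E minor the chord on that degree is F#m7b5, so here it functions as iiø7, borrowed from the parallel minor.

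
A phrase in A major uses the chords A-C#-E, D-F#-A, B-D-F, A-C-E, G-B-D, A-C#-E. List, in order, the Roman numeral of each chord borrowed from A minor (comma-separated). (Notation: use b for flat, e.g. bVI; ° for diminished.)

A major has the diatonic set A, Bm, C#m, D, E, F#m, G#dim. A–C#–E = A and D–F#–A = D both belong to that set. B–D–F is not: scale degree 2 in A major carries Bm (ii). In A minor the chord on that degree is Bdim, so here it functions as ii°, borrowed from the parallel minor. A–C–E doesn't fit — on degree 1 A major would have A (I). Am is the degree-1 chord of A minor, so it is the borrowed i. G–B–D doesn't fit — on degree 7 A major would have G#dim (vii°). G is the degree-7 chord of A minor, so it is the borrowed bVII.

ii°, i, bVII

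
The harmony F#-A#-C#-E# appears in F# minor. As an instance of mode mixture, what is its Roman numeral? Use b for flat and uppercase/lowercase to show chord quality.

Imaj7

The root F# is the diatonic 1st degree of F# minor; the borrowing shows in the chord quality. Diatonically F# minor has F#m (i) on that degree; F#–A#–C#–E# is instead the major-seventh chord native to F# major, so it takes the label Imaj7.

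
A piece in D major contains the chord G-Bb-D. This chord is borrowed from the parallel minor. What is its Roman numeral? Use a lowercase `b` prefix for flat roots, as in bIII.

iv

G is scale degree 4 in D major. G–Bb–D is a minor chord — the form found in D minor, not the diatonic IV (G). Borrowed into D major it is written iv.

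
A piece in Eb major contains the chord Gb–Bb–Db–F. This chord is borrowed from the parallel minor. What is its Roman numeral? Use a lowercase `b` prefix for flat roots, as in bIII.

The root Gb is the lowered 3rd scale degree — diatonically Eb major has G there. The diatonic chord on degree 3 would be Gm (iii), but Gb–Bb–Db–F is the major-seventh chord from Eb minor. As a borrowed chord it is labeled bIIImaj7.

bIIImaj7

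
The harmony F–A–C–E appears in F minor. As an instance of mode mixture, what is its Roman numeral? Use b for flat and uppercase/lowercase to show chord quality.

F is scale degree 1 in F minor. F–A–C–E is a major-seventh chord — the form found in F major, not the diatonic i (Fm). Borrowed into F minor it is written Imaj7.

Imaj7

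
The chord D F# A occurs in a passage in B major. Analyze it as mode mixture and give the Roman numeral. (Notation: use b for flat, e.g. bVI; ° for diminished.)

bIII

D is the lowered form of scale degree 3 in B major (the diatonic degree 3 is D#). Diatonically B major has D#m (iii) on that degree; D–F#–A is instead the major chord native to B minor, so it takes the label bIII.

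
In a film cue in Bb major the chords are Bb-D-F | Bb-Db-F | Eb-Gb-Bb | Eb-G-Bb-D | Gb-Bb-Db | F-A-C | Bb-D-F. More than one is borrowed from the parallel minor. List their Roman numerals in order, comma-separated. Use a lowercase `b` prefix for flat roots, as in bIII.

The diatonic triads in Bb major are Bb, Cm, Dm, Eb, F, Gm, Adim. Bb–D–F = Bb, Eb–G–Bb–D = Ebmaj7 and F–A–C = F are all diatonic. But Bb–Db–F is foreign: the diatonic I on degree 1 is Bb, whereas Bbm comes from Bb minor. It is labeled i. But Eb–Gb–Bb is foreign: the diatonic IV on degree 4 is Eb, whereas Ebm comes from Bb minor. It is labeled iv. Gb–Bb–Db is not: scale degree 6 in Bb major carries Gm (vi). In Bb minor the chord on that degree is Gb, so here it functions as bVI, borrowed from the parallel minor.

i, iv, bVI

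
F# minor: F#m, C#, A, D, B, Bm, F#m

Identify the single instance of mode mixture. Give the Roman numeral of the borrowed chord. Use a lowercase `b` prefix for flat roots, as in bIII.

The diatonic triads in F# minor (with V from harmonic minor) are F#m, G#dim, A, Bm, C#, D, E. Of the given chords, F#m, C#, A, D and Bm are diatonic. B (B–D#–F#) doesn't fit — on degree 4 F# minor would have Bm (iv). B is the degree-4 chord of F# major, so it is the borrowed IV.

IV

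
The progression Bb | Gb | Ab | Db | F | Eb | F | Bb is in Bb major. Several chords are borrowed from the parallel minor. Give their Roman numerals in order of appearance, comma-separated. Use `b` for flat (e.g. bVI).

Bb major has the diatonic set Bb, Cm, Dm, Eb, F, Gm, Adim. Bb, F and Eb are all diatonic. Gb (Gb–Bb–Db) doesn't fit — on degree 6 Bb major would have Gm (vi). Gb is the degree-6 chord of Bb minor, so it is the borrowed bVI. But Ab (Ab–C–Eb) is foreign: the diatonic vii° on degree 7 is Adim, whereas Ab comes from Bb minor. It is labeled bVII. Db (Db–F–Ab) is not: scale degree 3 in Bb major carries Dm (iii). In Bb minor the chord on that degree is Db, so here it functions as bIII, borrowed from the parallel minor.

bVI, bVII, bIII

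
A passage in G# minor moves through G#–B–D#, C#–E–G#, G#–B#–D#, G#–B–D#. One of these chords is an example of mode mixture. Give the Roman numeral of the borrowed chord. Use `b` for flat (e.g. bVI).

In G# minor (with V from harmonic minor) the diatonic chords are G#m, A#dim, B, C#m, D#, E, F#. Of the given chords, G#–B–D# = G#m and C#–E–G# = C#m are diatonic. But G#–B#–D# is foreign: the diatonic i on degree 1 is G#m, whereas G# comes from G# major. It is labeled I.

I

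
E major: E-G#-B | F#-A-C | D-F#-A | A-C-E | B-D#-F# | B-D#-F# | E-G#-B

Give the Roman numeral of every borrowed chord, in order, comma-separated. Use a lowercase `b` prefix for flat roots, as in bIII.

ii°, bVII, iv

E major has the diatonic set E, F#m, G#m, A, B, C#m, D#dim. E–G#–B = E and B–D#–F# = B both belong to that set. But F#–A–C is foreign: the diatonic ii on degree 2 is F#m, whereas F#dim comes from E minor. It is labeled ii°. D–F#–A is not: scale degree 7 in E major carries D#dim (vii°). In E minor the chord on that degree is D, so here it functions as bVII, borrowed from the parallel minor. A–C–E doesn't fit — on degree 4 E major would have A (IV). Am is the degree-4 chord of E minor, so it is the borrowed iv.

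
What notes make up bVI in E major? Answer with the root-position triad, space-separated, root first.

C E G

The root of bVI is the lowered 6th degree: C# becomes C. In E minor the chord on C is C–E–G.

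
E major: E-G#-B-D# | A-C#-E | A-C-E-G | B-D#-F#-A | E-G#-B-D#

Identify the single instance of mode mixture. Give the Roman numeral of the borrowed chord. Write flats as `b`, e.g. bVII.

iv7

In E major the diatonic chords are E, F#m, G#m, A, B, C#m, D#dim. E–G#–B–D# = Emaj7, A–C#–E = A and B–D#–F#–A = B7 are all diatonic. But A–C–E–G is foreign: the diatonic IV on degree 4 is A, whereas Am7 comes from E minor. It is labeled iv7.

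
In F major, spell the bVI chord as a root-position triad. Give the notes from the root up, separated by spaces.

Scale degree 6 in F major is D. bVI uses the lowered form, Db, taken from F minor. Building the major chord from the parallel minor on Db: Db–F–Ab.

Db F Ab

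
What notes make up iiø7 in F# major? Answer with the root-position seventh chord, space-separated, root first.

The root, G#, is scale degree 2 — the same note in F# major and F# minor; only the chord quality changes. Building the half-diminished-seventh chord from the parallel minor on G#: G#–B–D–F#.

G# B D F#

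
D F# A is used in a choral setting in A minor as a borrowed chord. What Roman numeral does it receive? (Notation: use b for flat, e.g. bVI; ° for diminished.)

The root D is the diatonic 4th degree of A minor; the borrowing shows in the chord quality. D–F#–A is a major chord — the form found in A major, not the diatonic iv (Dm). Borrowed into A minor it is written IV.

IV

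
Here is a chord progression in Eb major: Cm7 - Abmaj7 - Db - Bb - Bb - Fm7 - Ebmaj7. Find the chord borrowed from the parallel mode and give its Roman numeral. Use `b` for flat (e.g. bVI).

bVII

Eb major has the diatonic set Eb, Fm, Gm, Ab, Bb, Cm, Ddim. Cm7, Abmaj7, Bb, Fm7 and Ebmaj7 are all diatonic. Db (Db–F–Ab) is not: scale degree 7 in Eb major carries Ddim (vii°). In Eb minor the chord on that degree is Db, so here it functions as bVII, borrowed from the parallel minor.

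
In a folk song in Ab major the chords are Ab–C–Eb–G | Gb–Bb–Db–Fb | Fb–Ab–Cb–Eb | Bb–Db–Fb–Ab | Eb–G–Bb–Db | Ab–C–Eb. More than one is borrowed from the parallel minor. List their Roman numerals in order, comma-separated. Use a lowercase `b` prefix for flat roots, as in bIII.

The diatonic triads in Ab major are Ab, Bbm, Cm, Db, Eb, Fm, Gdim. Ab–C–Eb–G = Abmaj7, Eb–G–Bb–Db = Eb7 and Ab–C–Eb = Ab are all diatonic. Gb–Bb–Db–Fb doesn't fit — on degree 7 Ab major would have Gdim (vii°). Gb7 is the degree-7 chord of Ab minor, so it is the borrowed bVII7. Fb–Ab–Cb–Eb is not: scale degree 6 in Ab major carries Fm (vi). In Ab minor the chord on that degree is Fbmaj7, so here it functions as bVImaj7, borrowed from the parallel minor. Bb–Db–Fb–Ab is not: scale degree 2 in Ab major carries Bbm (ii). In Ab minor the chord on that degree is Bbm7b5, so here it functions as iiø7, borrowed from the parallel minor.

bVII7, bVImaj7, iiø7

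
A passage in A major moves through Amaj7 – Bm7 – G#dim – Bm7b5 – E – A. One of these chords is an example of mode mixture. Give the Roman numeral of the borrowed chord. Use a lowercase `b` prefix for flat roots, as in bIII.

iiø7

A major has the diatonic set A, Bm, C#m, D, E, F#m, G#dim. Amaj7, Bm7, G#dim, E and A all belong to that set. Bm7b5 (B–D–F–A) is not: scale degree 2 in A major carries Bm (ii). In A minor the chord on that degree is Bm7b5, so here it functions as iiø7, borrowed from the parallel minor.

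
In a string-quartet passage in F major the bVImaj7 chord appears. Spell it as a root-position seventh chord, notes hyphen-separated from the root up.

Db-F-Ab-C

bVImaj7 is built on the lowered scale degree 6. In F major degree 6 is D; lowered it becomes Db. Building the major-seventh chord from the parallel minor on Db: Db–F–Ab–C.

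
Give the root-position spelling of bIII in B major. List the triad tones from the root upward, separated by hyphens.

The root of bIII is the lowered 3rd degree: D# becomes D. Building the major chord from the parallel minor on D: D–F#–A.

D-F#-A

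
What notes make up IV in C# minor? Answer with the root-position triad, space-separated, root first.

IV is built on scale degree 4, which is F# in both C# minor and its parallel. Building the major chord from the parallel major on F#: F#–A#–C#.

F# A# C#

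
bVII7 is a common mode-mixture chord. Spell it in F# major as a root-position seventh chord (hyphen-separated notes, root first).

E-G#-B-D

The root of bVII7 is the lowered 7th degree: E# becomes E. Building the dominant-seventh chord from the parallel minor on E: E–G#–B–D.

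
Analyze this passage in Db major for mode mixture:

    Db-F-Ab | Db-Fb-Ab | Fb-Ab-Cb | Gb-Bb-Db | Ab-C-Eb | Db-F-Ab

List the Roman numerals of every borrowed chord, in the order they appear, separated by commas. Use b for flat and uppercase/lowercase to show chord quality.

i, bIII

Db major has the diatonic set Db, Ebm, Fm, Gb, Ab, Bbm, Cdim. Db–F–Ab = Db, Gb–Bb–Db = Gb and Ab–C–Eb = Ab are all diatonic. But Db–Fb–Ab is foreign: the diatonic I on degree 1 is Db, whereas Dbm comes from Db minor. It is labeled i. Fb–Ab–Cb is not: scale degree 3 in Db major carries Fm (iii). In Db minor the chord on that degree is Fb, so here it functions as bIII, borrowed from the parallel minor.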